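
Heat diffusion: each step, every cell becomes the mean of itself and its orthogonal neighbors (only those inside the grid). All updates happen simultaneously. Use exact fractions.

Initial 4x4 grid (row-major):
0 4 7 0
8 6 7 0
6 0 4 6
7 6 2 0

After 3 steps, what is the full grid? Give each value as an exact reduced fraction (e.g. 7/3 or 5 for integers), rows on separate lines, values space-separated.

After step 1:
  4 17/4 9/2 7/3
  5 5 24/5 13/4
  21/4 22/5 19/5 5/2
  19/3 15/4 3 8/3
After step 2:
  53/12 71/16 953/240 121/36
  77/16 469/100 427/100 773/240
  1259/240 111/25 37/10 733/240
  46/9 1049/240 793/240 49/18
After step 3:
  41/9 3503/800 28871/7200 3799/1080
  3833/800 453/100 11911/3000 25031/7200
  35297/7200 3367/750 11261/3000 4571/1440
  2651/540 31007/7200 1015/288 3269/1080

Answer: 41/9 3503/800 28871/7200 3799/1080
3833/800 453/100 11911/3000 25031/7200
35297/7200 3367/750 11261/3000 4571/1440
2651/540 31007/7200 1015/288 3269/1080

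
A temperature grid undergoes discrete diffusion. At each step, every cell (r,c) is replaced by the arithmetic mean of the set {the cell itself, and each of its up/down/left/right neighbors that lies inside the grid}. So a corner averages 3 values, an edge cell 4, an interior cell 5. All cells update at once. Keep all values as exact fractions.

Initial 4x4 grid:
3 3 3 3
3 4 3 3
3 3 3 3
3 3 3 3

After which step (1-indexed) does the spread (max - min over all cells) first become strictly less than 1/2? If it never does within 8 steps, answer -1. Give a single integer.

Answer: 1

Derivation:
Step 1: max=13/4, min=3, spread=1/4
  -> spread < 1/2 first at step 1
Step 2: max=161/50, min=3, spread=11/50
Step 3: max=7567/2400, min=3, spread=367/2400
Step 4: max=33971/10800, min=1813/600, spread=1337/10800
Step 5: max=1013669/324000, min=54469/18000, spread=33227/324000
Step 6: max=30374327/9720000, min=328049/108000, spread=849917/9720000
Step 7: max=908514347/291600000, min=4928533/1620000, spread=21378407/291600000
Step 8: max=27210462371/8748000000, min=1481688343/486000000, spread=540072197/8748000000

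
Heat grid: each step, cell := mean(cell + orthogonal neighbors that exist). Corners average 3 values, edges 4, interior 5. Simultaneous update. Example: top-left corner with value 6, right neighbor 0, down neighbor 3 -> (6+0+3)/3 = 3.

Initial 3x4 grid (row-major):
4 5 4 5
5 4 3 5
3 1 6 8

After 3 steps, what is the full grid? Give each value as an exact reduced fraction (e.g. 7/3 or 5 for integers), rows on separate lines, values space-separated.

After step 1:
  14/3 17/4 17/4 14/3
  4 18/5 22/5 21/4
  3 7/2 9/2 19/3
After step 2:
  155/36 503/120 527/120 85/18
  229/60 79/20 22/5 413/80
  7/2 73/20 281/60 193/36
After step 3:
  4433/1080 3031/720 3187/720 10279/2160
  2803/720 2401/600 1807/400 943/192
  329/90 947/240 3257/720 10949/2160

Answer: 4433/1080 3031/720 3187/720 10279/2160
2803/720 2401/600 1807/400 943/192
329/90 947/240 3257/720 10949/2160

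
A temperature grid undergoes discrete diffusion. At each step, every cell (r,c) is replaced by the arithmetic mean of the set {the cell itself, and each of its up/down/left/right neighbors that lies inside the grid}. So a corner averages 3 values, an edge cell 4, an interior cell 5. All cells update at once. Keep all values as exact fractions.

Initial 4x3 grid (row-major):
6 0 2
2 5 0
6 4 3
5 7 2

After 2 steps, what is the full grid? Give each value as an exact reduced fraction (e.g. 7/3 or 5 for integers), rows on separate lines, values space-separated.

After step 1:
  8/3 13/4 2/3
  19/4 11/5 5/2
  17/4 5 9/4
  6 9/2 4
After step 2:
  32/9 527/240 77/36
  52/15 177/50 457/240
  5 91/25 55/16
  59/12 39/8 43/12

Answer: 32/9 527/240 77/36
52/15 177/50 457/240
5 91/25 55/16
59/12 39/8 43/12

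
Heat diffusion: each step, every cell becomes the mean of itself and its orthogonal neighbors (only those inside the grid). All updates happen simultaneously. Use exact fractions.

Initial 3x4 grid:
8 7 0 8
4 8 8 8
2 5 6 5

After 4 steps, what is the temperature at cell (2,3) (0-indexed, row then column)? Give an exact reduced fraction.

Step 1: cell (2,3) = 19/3
Step 2: cell (2,3) = 235/36
Step 3: cell (2,3) = 1343/216
Step 4: cell (2,3) = 799753/129600
Full grid after step 4:
  370019/64800 633799/108000 644929/108000 792403/129600
  801587/144000 171289/30000 2167043/360000 5291887/864000
  10892/2025 1212223/216000 1277483/216000 799753/129600

Answer: 799753/129600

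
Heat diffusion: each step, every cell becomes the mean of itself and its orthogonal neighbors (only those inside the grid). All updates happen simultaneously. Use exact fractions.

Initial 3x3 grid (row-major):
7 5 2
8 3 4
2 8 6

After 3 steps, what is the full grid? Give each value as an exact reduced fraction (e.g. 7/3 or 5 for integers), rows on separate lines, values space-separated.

After step 1:
  20/3 17/4 11/3
  5 28/5 15/4
  6 19/4 6
After step 2:
  191/36 1211/240 35/9
  349/60 467/100 1141/240
  21/4 447/80 29/6
After step 3:
  11641/2160 68077/14400 616/135
  9469/1800 31049/6000 65327/14400
  3997/720 24409/4800 607/120

Answer: 11641/2160 68077/14400 616/135
9469/1800 31049/6000 65327/14400
3997/720 24409/4800 607/120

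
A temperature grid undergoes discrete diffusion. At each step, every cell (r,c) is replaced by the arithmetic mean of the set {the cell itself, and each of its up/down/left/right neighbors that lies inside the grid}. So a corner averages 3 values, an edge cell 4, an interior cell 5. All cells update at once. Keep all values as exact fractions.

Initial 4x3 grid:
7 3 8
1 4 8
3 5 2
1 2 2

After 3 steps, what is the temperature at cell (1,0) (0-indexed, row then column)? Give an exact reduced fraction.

Answer: 27229/7200

Derivation:
Step 1: cell (1,0) = 15/4
Step 2: cell (1,0) = 847/240
Step 3: cell (1,0) = 27229/7200
Full grid after step 3:
  9187/2160 11663/2400 11357/2160
  27229/7200 4257/1000 34229/7200
  2411/800 3357/1000 3011/800
  1829/720 2201/800 2179/720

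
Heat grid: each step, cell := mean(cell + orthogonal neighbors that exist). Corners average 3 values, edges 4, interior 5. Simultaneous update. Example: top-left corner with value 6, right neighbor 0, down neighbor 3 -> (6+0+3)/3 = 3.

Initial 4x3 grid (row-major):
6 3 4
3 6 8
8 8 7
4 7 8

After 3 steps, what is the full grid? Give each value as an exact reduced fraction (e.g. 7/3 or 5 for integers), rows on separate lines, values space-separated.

Answer: 3587/720 25097/4800 3917/720
6683/1200 11513/2000 3679/600
21979/3600 39379/6000 12227/1800
13997/2160 97451/14400 15347/2160

Derivation:
After step 1:
  4 19/4 5
  23/4 28/5 25/4
  23/4 36/5 31/4
  19/3 27/4 22/3
After step 2:
  29/6 387/80 16/3
  211/40 591/100 123/20
  751/120 661/100 107/15
  113/18 1657/240 131/18
After step 3:
  3587/720 25097/4800 3917/720
  6683/1200 11513/2000 3679/600
  21979/3600 39379/6000 12227/1800
  13997/2160 97451/14400 15347/2160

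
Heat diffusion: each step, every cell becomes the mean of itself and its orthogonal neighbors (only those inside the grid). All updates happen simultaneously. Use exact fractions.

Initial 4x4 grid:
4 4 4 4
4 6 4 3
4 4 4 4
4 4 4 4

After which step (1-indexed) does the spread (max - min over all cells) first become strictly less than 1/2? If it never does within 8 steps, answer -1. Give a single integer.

Step 1: max=9/2, min=11/3, spread=5/6
Step 2: max=22/5, min=137/36, spread=107/180
Step 3: max=1031/240, min=14033/3600, spread=179/450
  -> spread < 1/2 first at step 3
Step 4: max=923/216, min=28421/7200, spread=7037/21600
Step 5: max=685877/162000, min=257467/64800, spread=84419/324000
Step 6: max=2049311/486000, min=25875983/6480000, spread=4344491/19440000
Step 7: max=611381987/145800000, min=233683519/58320000, spread=54346379/291600000
Step 8: max=182735843/43740000, min=35174201591/8748000000, spread=1372967009/8748000000

Answer: 3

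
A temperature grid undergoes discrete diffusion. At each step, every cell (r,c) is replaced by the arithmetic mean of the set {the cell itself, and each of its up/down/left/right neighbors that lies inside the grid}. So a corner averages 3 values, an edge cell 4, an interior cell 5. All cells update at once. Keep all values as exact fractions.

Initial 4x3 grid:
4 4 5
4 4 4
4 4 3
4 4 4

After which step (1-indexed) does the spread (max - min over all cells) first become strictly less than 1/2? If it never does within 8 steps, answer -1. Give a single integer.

Answer: 2

Derivation:
Step 1: max=13/3, min=11/3, spread=2/3
Step 2: max=151/36, min=913/240, spread=281/720
  -> spread < 1/2 first at step 2
Step 3: max=445/108, min=8263/2160, spread=637/2160
Step 4: max=3525659/864000, min=250693/64800, spread=549257/2592000
Step 5: max=210405121/51840000, min=7560391/1944000, spread=26384083/155520000
Step 6: max=12580651139/3110400000, min=227941417/58320000, spread=1271326697/9331200000
Step 7: max=752523287401/186624000000, min=1715178541/437400000, spread=62141329723/559872000000
Step 8: max=45049566012059/11197440000000, min=412786601801/104976000000, spread=3056985459857/33592320000000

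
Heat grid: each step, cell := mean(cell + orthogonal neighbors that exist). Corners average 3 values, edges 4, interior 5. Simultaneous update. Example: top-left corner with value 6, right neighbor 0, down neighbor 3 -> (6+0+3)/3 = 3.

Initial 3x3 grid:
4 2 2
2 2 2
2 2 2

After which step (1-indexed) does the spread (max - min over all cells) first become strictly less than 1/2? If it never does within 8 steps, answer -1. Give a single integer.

Step 1: max=8/3, min=2, spread=2/3
Step 2: max=23/9, min=2, spread=5/9
Step 3: max=257/108, min=2, spread=41/108
  -> spread < 1/2 first at step 3
Step 4: max=15091/6480, min=371/180, spread=347/1296
Step 5: max=884537/388800, min=3757/1800, spread=2921/15552
Step 6: max=52484539/23328000, min=457483/216000, spread=24611/186624
Step 7: max=3118082033/1399680000, min=10376741/4860000, spread=207329/2239488
Step 8: max=185991552451/83980800000, min=557201599/259200000, spread=1746635/26873856

Answer: 3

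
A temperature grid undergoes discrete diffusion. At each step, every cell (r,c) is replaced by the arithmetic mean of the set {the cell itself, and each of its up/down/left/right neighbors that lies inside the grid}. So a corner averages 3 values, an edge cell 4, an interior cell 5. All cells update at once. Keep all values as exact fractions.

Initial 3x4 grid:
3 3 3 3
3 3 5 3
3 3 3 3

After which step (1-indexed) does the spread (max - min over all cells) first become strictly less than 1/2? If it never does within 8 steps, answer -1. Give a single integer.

Answer: 2

Derivation:
Step 1: max=7/2, min=3, spread=1/2
Step 2: max=173/50, min=3, spread=23/50
  -> spread < 1/2 first at step 2
Step 3: max=8011/2400, min=613/200, spread=131/480
Step 4: max=71351/21600, min=11191/3600, spread=841/4320
Step 5: max=28462051/8640000, min=2253373/720000, spread=56863/345600
Step 6: max=254814341/77760000, min=20429543/6480000, spread=386393/3110400
Step 7: max=101705723131/31104000000, min=8196358813/2592000000, spread=26795339/248832000
Step 8: max=6082535714129/1866240000000, min=493646149667/155520000000, spread=254051069/2985984000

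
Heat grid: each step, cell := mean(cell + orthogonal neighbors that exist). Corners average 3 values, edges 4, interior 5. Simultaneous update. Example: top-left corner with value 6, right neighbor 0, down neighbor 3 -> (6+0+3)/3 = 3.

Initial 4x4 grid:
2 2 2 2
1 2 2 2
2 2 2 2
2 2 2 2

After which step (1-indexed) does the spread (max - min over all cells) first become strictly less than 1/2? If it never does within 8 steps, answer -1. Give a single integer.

Answer: 1

Derivation:
Step 1: max=2, min=5/3, spread=1/3
  -> spread < 1/2 first at step 1
Step 2: max=2, min=209/120, spread=31/120
Step 3: max=2, min=1949/1080, spread=211/1080
Step 4: max=2, min=199157/108000, spread=16843/108000
Step 5: max=17921/9000, min=1805357/972000, spread=130111/972000
Step 6: max=1072841/540000, min=54677633/29160000, spread=3255781/29160000
Step 7: max=1068893/540000, min=1649246309/874800000, spread=82360351/874800000
Step 8: max=191893559/97200000, min=49736683109/26244000000, spread=2074577821/26244000000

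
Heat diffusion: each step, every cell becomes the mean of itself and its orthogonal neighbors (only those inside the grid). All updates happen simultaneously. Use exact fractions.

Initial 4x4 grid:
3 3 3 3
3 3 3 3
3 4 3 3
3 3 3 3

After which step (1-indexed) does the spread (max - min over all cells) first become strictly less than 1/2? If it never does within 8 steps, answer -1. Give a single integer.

Answer: 1

Derivation:
Step 1: max=13/4, min=3, spread=1/4
  -> spread < 1/2 first at step 1
Step 2: max=161/50, min=3, spread=11/50
Step 3: max=7567/2400, min=3, spread=367/2400
Step 4: max=33971/10800, min=1813/600, spread=1337/10800
Step 5: max=1013669/324000, min=54469/18000, spread=33227/324000
Step 6: max=30374327/9720000, min=328049/108000, spread=849917/9720000
Step 7: max=908514347/291600000, min=4928533/1620000, spread=21378407/291600000
Step 8: max=27210462371/8748000000, min=1481688343/486000000, spread=540072197/8748000000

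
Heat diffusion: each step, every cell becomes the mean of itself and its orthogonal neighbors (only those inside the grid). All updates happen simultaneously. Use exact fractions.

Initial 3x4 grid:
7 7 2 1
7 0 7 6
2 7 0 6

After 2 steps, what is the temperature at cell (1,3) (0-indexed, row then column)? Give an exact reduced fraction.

Step 1: cell (1,3) = 5
Step 2: cell (1,3) = 15/4
Full grid after step 2:
  5 417/80 57/16 49/12
  329/60 377/100 457/100 15/4
  139/36 1091/240 57/16 14/3

Answer: 15/4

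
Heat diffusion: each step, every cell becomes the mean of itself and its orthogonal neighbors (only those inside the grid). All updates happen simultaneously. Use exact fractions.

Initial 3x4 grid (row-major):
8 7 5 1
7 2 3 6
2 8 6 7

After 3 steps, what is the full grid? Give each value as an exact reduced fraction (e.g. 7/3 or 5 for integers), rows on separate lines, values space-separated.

After step 1:
  22/3 11/2 4 4
  19/4 27/5 22/5 17/4
  17/3 9/2 6 19/3
After step 2:
  211/36 667/120 179/40 49/12
  463/80 491/100 481/100 1139/240
  179/36 647/120 637/120 199/36
After step 3:
  12389/2160 4681/900 2839/600 3193/720
  25837/4800 10583/2000 29099/6000 69001/14400
  11629/2160 4631/900 9467/1800 11219/2160

Answer: 12389/2160 4681/900 2839/600 3193/720
25837/4800 10583/2000 29099/6000 69001/14400
11629/2160 4631/900 9467/1800 11219/2160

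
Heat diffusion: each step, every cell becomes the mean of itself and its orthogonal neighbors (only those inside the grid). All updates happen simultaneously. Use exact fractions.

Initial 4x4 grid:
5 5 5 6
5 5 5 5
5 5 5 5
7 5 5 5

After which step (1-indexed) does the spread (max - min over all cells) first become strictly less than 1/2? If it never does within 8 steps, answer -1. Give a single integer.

Step 1: max=17/3, min=5, spread=2/3
Step 2: max=50/9, min=5, spread=5/9
Step 3: max=581/108, min=485/96, spread=283/864
  -> spread < 1/2 first at step 3
Step 4: max=17243/3240, min=487/96, spread=3227/12960
Step 5: max=511553/97200, min=2200717/432000, spread=655667/3888000
Step 6: max=15264257/2916000, min=66227317/12960000, spread=14524427/116640000
Step 7: max=9114991/1749600, min=79551349/15552000, spread=13237139/139968000
Step 8: max=13633546583/2624400000, min=26857752383/5248800000, spread=409340783/5248800000

Answer: 3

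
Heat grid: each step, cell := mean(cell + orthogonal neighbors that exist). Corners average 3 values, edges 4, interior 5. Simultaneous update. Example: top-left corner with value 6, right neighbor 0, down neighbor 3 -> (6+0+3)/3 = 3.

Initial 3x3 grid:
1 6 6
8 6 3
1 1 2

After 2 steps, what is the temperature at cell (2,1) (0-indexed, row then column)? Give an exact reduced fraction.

Answer: 379/120

Derivation:
Step 1: cell (2,1) = 5/2
Step 2: cell (2,1) = 379/120
Full grid after step 2:
  55/12 391/80 14/3
  257/60 203/50 321/80
  59/18 379/120 35/12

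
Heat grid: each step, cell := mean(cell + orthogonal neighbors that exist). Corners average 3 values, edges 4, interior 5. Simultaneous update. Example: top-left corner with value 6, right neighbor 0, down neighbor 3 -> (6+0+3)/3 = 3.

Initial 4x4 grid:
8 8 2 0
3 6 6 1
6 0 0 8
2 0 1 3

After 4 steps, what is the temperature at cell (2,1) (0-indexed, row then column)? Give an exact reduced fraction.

Step 1: cell (2,1) = 12/5
Step 2: cell (2,1) = 27/10
Step 3: cell (2,1) = 17551/6000
Step 4: cell (2,1) = 110849/36000
Full grid after step 4:
  6397/1296 122467/27000 749/200 72307/21600
  470983/108000 14299/3600 69611/20000 1781/576
  356867/108000 110849/36000 85411/30000 41957/14400
  33683/12960 525439/216000 36289/14400 28229/10800

Answer: 110849/36000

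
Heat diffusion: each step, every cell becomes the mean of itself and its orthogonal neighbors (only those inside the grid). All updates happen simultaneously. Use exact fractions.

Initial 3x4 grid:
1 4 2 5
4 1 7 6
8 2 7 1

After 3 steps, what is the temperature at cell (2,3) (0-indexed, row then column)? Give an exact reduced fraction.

Answer: 4913/1080

Derivation:
Step 1: cell (2,3) = 14/3
Step 2: cell (2,3) = 41/9
Step 3: cell (2,3) = 4913/1080
Full grid after step 3:
  49/15 2041/600 14401/3600 9341/2160
  25897/7200 23041/6000 2093/500 21613/4800
  8761/2160 29917/7200 31777/7200 4913/1080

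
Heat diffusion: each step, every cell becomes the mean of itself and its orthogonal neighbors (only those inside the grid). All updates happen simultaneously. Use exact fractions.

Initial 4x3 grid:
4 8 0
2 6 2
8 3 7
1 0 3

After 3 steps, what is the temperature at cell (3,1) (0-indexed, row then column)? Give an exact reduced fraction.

Answer: 9011/2880

Derivation:
Step 1: cell (3,1) = 7/4
Step 2: cell (3,1) = 773/240
Step 3: cell (3,1) = 9011/2880
Full grid after step 3:
  2383/540 413/96 2123/540
  1583/360 813/200 719/180
  443/120 4621/1200 1279/360
  2411/720 9011/2880 7253/2160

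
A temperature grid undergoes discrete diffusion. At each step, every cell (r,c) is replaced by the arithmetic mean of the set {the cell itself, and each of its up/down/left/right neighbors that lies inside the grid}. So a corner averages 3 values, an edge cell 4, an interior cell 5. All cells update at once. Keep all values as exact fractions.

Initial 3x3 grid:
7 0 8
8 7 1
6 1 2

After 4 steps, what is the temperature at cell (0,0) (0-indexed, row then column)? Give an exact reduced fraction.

Step 1: cell (0,0) = 5
Step 2: cell (0,0) = 35/6
Step 3: cell (0,0) = 1819/360
Step 4: cell (0,0) = 109133/21600
Full grid after step 4:
  109133/21600 71529/16000 1677/400
  19101/4000 402523/90000 1636783/432000
  707/150 438727/108000 245699/64800

Answer: 109133/21600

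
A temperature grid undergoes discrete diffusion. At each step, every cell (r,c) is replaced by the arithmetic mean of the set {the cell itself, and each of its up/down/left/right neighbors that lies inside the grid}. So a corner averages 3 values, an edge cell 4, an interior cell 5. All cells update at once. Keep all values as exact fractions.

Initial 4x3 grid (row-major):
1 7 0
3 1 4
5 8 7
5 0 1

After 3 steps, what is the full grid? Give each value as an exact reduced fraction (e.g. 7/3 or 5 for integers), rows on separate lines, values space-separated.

Answer: 466/135 45481/14400 7621/2160
25093/7200 5831/1500 12659/3600
29453/7200 7513/2000 7207/1800
8117/2160 3137/800 3911/1080

Derivation:
After step 1:
  11/3 9/4 11/3
  5/2 23/5 3
  21/4 21/5 5
  10/3 7/2 8/3
After step 2:
  101/36 851/240 107/36
  961/240 331/100 61/15
  917/240 451/100 223/60
  145/36 137/40 67/18
After step 3:
  466/135 45481/14400 7621/2160
  25093/7200 5831/1500 12659/3600
  29453/7200 7513/2000 7207/1800
  8117/2160 3137/800 3911/1080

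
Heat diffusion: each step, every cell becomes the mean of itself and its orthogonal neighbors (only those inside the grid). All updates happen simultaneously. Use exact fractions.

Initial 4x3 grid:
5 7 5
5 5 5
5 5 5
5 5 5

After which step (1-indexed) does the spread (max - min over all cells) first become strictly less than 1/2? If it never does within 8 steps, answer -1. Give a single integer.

Answer: 3

Derivation:
Step 1: max=17/3, min=5, spread=2/3
Step 2: max=667/120, min=5, spread=67/120
Step 3: max=5837/1080, min=5, spread=437/1080
  -> spread < 1/2 first at step 3
Step 4: max=2317531/432000, min=2509/500, spread=29951/86400
Step 5: max=20655821/3888000, min=17033/3375, spread=206761/777600
Step 6: max=8232195571/1555200000, min=13665671/2700000, spread=14430763/62208000
Step 7: max=491667741689/93312000000, min=1097652727/216000000, spread=139854109/746496000
Step 8: max=29416071890251/5598720000000, min=99051228977/19440000000, spread=7114543559/44789760000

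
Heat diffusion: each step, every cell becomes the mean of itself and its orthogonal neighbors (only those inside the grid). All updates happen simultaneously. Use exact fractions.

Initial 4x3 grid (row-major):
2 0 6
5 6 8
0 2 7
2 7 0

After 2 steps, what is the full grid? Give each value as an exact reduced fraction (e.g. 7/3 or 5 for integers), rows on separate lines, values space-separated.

After step 1:
  7/3 7/2 14/3
  13/4 21/5 27/4
  9/4 22/5 17/4
  3 11/4 14/3
After step 2:
  109/36 147/40 179/36
  361/120 221/50 149/30
  129/40 357/100 301/60
  8/3 889/240 35/9

Answer: 109/36 147/40 179/36
361/120 221/50 149/30
129/40 357/100 301/60
8/3 889/240 35/9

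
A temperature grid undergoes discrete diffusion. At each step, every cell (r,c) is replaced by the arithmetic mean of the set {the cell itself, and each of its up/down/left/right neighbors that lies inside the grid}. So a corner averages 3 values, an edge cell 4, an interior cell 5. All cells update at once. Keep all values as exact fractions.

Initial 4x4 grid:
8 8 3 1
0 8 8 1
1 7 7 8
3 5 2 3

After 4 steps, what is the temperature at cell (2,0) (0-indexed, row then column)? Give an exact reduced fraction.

Step 1: cell (2,0) = 11/4
Step 2: cell (2,0) = 39/10
Step 3: cell (2,0) = 317/75
Step 4: cell (2,0) = 40037/9000
Full grid after step 4:
  337097/64800 1132139/216000 1055611/216000 7387/1620
  133363/27000 918047/180000 225031/45000 998101/216000
  40037/9000 47739/10000 175639/36000 1034021/216000
  44737/10800 159563/36000 511393/108000 305669/64800

Answer: 40037/9000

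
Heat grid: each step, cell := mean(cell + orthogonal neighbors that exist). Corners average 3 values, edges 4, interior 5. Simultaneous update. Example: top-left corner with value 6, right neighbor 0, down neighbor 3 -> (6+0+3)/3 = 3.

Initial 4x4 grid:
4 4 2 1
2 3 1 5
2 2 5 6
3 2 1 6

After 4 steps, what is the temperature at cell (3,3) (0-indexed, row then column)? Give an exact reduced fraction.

Step 1: cell (3,3) = 13/3
Step 2: cell (3,3) = 40/9
Step 3: cell (3,3) = 1681/432
Step 4: cell (3,3) = 48811/12960
Full grid after step 4:
  184199/64800 603347/216000 127151/43200 24377/8100
  292621/108000 517097/180000 27131/9000 28861/8640
  285433/108000 249787/90000 597401/180000 772733/216000
  81811/32400 77017/27000 44633/13500 48811/12960

Answer: 48811/12960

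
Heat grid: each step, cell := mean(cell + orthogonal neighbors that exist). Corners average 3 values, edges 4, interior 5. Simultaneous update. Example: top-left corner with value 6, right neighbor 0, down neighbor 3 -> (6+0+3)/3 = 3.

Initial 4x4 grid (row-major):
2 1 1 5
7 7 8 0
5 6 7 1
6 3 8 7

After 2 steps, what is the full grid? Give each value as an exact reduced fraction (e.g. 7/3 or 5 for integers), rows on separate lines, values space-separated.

After step 1:
  10/3 11/4 15/4 2
  21/4 29/5 23/5 7/2
  6 28/5 6 15/4
  14/3 23/4 25/4 16/3
After step 2:
  34/9 469/120 131/40 37/12
  1223/240 24/5 473/100 277/80
  1291/240 583/100 131/25 223/48
  197/36 167/30 35/6 46/9

Answer: 34/9 469/120 131/40 37/12
1223/240 24/5 473/100 277/80
1291/240 583/100 131/25 223/48
197/36 167/30 35/6 46/9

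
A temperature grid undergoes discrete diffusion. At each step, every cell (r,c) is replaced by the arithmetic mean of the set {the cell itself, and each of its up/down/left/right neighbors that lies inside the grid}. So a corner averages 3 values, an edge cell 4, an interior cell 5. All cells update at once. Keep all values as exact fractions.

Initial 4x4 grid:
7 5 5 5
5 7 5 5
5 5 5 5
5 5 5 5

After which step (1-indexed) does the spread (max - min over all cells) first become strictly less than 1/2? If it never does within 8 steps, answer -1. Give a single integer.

Step 1: max=6, min=5, spread=1
Step 2: max=53/9, min=5, spread=8/9
Step 3: max=1523/270, min=5, spread=173/270
Step 4: max=11366/2025, min=1513/300, spread=4613/8100
Step 5: max=670693/121500, min=45469/9000, spread=113723/243000
  -> spread < 1/2 first at step 5
Step 6: max=19975069/3645000, min=274523/54000, spread=2889533/7290000
Step 7: max=297043937/54675000, min=8263283/1620000, spread=72632543/218700000
Step 8: max=17724194257/3280500000, min=1244997343/243000000, spread=1833460253/6561000000

Answer: 5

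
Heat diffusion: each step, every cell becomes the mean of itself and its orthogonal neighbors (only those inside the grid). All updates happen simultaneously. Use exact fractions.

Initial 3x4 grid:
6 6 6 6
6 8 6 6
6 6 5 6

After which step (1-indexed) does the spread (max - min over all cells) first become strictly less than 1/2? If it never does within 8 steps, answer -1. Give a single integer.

Step 1: max=13/2, min=17/3, spread=5/6
Step 2: max=637/100, min=209/36, spread=127/225
Step 3: max=15107/2400, min=3193/540, spread=8243/21600
  -> spread < 1/2 first at step 3
Step 4: max=135587/21600, min=96439/16200, spread=4201/12960
Step 5: max=8089903/1296000, min=5833811/972000, spread=186893/777600
Step 6: max=484376117/77760000, min=351344269/58320000, spread=1910051/9331200
Step 7: max=28968828703/4665600000, min=21163623971/3499200000, spread=90079609/559872000
Step 8: max=1734556663277/279936000000, min=1272909658489/209952000000, spread=896250847/6718464000

Answer: 3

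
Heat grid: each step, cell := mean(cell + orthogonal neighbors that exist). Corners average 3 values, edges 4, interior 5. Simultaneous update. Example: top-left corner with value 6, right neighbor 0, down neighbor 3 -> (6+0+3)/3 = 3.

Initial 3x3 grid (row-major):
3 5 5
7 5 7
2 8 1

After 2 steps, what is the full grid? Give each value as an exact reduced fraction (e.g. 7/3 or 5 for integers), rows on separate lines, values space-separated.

Answer: 55/12 647/120 44/9
1279/240 473/100 219/40
167/36 107/20 83/18

Derivation:
After step 1:
  5 9/2 17/3
  17/4 32/5 9/2
  17/3 4 16/3
After step 2:
  55/12 647/120 44/9
  1279/240 473/100 219/40
  167/36 107/20 83/18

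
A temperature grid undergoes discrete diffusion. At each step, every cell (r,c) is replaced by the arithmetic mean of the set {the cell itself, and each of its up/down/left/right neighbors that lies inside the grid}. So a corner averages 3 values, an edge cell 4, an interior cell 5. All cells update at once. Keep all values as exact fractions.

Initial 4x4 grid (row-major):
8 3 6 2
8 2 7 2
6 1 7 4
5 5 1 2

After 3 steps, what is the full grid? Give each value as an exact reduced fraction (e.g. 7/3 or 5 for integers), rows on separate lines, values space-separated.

Answer: 11537/2160 35597/7200 1253/288 8723/2160
18901/3600 28139/6000 25673/6000 1393/360
17137/3600 26609/6000 22991/6000 1327/360
9827/2160 28559/7200 5299/1440 1441/432

Derivation:
After step 1:
  19/3 19/4 9/2 10/3
  6 21/5 24/5 15/4
  5 21/5 4 15/4
  16/3 3 15/4 7/3
After step 2:
  205/36 1187/240 1043/240 139/36
  323/60 479/100 17/4 469/120
  77/15 102/25 41/10 83/24
  40/9 977/240 157/48 59/18
After step 3:
  11537/2160 35597/7200 1253/288 8723/2160
  18901/3600 28139/6000 25673/6000 1393/360
  17137/3600 26609/6000 22991/6000 1327/360
  9827/2160 28559/7200 5299/1440 1441/432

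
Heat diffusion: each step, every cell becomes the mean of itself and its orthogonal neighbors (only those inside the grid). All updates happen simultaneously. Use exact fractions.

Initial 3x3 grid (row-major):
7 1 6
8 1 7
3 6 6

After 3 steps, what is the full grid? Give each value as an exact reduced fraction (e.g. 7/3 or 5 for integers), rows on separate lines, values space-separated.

After step 1:
  16/3 15/4 14/3
  19/4 23/5 5
  17/3 4 19/3
After step 2:
  83/18 367/80 161/36
  407/80 221/50 103/20
  173/36 103/20 46/9
After step 3:
  5143/1080 21709/4800 10231/2160
  22709/4800 4879/1000 2873/600
  10831/2160 2923/600 1387/270

Answer: 5143/1080 21709/4800 10231/2160
22709/4800 4879/1000 2873/600
10831/2160 2923/600 1387/270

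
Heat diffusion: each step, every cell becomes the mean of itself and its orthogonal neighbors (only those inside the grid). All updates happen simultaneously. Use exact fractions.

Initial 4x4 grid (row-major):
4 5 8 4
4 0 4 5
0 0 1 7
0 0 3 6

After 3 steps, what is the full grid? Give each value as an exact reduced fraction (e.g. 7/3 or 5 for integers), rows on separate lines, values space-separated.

Answer: 3643/1080 3343/900 4049/900 10621/2160
8407/3600 8713/3000 22411/6000 33247/7200
1613/1200 681/400 1172/375 29303/7200
539/720 3511/2400 19373/7200 209/54

Derivation:
After step 1:
  13/3 17/4 21/4 17/3
  2 13/5 18/5 5
  1 1/5 3 19/4
  0 3/4 5/2 16/3
After step 2:
  127/36 493/120 563/120 191/36
  149/60 253/100 389/100 1141/240
  4/5 151/100 281/100 217/48
  7/12 69/80 139/48 151/36
After step 3:
  3643/1080 3343/900 4049/900 10621/2160
  8407/3600 8713/3000 22411/6000 33247/7200
  1613/1200 681/400 1172/375 29303/7200
  539/720 3511/2400 19373/7200 209/54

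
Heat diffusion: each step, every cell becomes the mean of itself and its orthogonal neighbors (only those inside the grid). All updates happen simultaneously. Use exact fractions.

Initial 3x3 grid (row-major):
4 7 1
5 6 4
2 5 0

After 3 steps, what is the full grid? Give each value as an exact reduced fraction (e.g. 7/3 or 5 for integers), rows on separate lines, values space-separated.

After step 1:
  16/3 9/2 4
  17/4 27/5 11/4
  4 13/4 3
After step 2:
  169/36 577/120 15/4
  1139/240 403/100 303/80
  23/6 313/80 3
After step 3:
  10259/2160 31109/7200 2963/720
  62293/14400 25541/6000 5827/1600
  1499/360 17731/4800 107/30

Answer: 10259/2160 31109/7200 2963/720
62293/14400 25541/6000 5827/1600
1499/360 17731/4800 107/30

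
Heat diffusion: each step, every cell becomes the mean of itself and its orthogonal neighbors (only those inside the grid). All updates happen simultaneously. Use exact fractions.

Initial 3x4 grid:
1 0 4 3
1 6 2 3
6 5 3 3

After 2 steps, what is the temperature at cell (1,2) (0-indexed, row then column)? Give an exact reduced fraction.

Step 1: cell (1,2) = 18/5
Step 2: cell (1,2) = 293/100
Full grid after step 2:
  83/36 127/60 179/60 25/9
  329/120 353/100 293/100 761/240
  25/6 301/80 297/80 3

Answer: 293/100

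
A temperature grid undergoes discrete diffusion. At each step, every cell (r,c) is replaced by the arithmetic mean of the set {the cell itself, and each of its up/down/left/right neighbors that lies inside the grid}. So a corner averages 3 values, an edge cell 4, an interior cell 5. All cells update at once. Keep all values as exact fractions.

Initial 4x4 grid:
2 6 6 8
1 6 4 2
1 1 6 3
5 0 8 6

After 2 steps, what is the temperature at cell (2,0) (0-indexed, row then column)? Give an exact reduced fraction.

Answer: 93/40

Derivation:
Step 1: cell (2,0) = 2
Step 2: cell (2,0) = 93/40
Full grid after step 2:
  7/2 22/5 317/60 187/36
  111/40 187/50 461/100 559/120
  93/40 163/50 17/4 557/120
  5/2 133/40 557/120 179/36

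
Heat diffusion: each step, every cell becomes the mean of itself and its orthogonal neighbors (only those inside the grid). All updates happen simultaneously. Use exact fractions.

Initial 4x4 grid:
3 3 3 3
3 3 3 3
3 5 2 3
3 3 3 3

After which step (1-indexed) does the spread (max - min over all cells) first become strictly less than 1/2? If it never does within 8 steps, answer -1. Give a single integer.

Step 1: max=7/2, min=11/4, spread=3/4
Step 2: max=84/25, min=17/6, spread=79/150
Step 3: max=491/150, min=6989/2400, spread=289/800
  -> spread < 1/2 first at step 3
Step 4: max=69911/21600, min=14201/4800, spread=12013/43200
Step 5: max=861841/270000, min=128839/43200, spread=75463/360000
Step 6: max=61807883/19440000, min=64757167/21600000, spread=35264327/194400000
Step 7: max=1840722749/583200000, min=585069707/194400000, spread=21378407/145800000
Step 8: max=55033053131/17496000000, min=17624254781/5832000000, spread=540072197/4374000000

Answer: 3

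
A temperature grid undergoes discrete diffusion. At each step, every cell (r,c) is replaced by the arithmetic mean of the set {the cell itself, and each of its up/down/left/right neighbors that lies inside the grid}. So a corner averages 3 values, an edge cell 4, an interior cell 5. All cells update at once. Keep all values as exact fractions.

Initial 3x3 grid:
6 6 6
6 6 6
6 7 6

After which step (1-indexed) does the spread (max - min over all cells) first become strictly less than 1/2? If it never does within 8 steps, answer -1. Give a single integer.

Answer: 1

Derivation:
Step 1: max=19/3, min=6, spread=1/3
  -> spread < 1/2 first at step 1
Step 2: max=1507/240, min=6, spread=67/240
Step 3: max=13397/2160, min=1207/200, spread=1807/10800
Step 4: max=5341963/864000, min=32761/5400, spread=33401/288000
Step 5: max=47885933/7776000, min=3283391/540000, spread=3025513/38880000
Step 6: max=19127326867/3110400000, min=175555949/28800000, spread=53531/995328
Step 7: max=1145776925849/186624000000, min=47447116051/7776000000, spread=450953/11943936
Step 8: max=68693543560603/11197440000000, min=5699728610519/933120000000, spread=3799043/143327232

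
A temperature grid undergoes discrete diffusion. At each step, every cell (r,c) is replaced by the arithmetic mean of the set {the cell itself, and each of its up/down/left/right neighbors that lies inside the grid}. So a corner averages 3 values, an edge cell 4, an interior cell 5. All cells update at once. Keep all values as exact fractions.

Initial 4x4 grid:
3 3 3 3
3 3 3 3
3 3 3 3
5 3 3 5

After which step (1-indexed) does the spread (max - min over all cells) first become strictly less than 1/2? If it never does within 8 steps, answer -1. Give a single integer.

Answer: 3

Derivation:
Step 1: max=11/3, min=3, spread=2/3
Step 2: max=32/9, min=3, spread=5/9
Step 3: max=739/216, min=3, spread=91/216
  -> spread < 1/2 first at step 3
Step 4: max=21841/6480, min=227/75, spread=11141/32400
Step 5: max=215929/64800, min=54869/18000, spread=92003/324000
Step 6: max=32154857/9720000, min=69067/22500, spread=2317913/9720000
Step 7: max=958958273/291600000, min=16007/5184, spread=58564523/291600000
Step 8: max=28625526581/8748000000, min=754138993/243000000, spread=1476522833/8748000000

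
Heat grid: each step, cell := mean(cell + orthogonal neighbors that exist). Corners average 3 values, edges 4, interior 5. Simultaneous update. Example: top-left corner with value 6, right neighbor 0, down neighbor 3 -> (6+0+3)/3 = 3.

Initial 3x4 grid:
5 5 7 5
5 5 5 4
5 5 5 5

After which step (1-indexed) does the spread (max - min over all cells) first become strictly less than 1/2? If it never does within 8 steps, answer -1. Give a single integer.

Answer: 3

Derivation:
Step 1: max=11/2, min=14/3, spread=5/6
Step 2: max=323/60, min=173/36, spread=26/45
Step 3: max=1047/200, min=10627/2160, spread=3403/10800
  -> spread < 1/2 first at step 3
Step 4: max=140173/27000, min=643889/129600, spread=144707/648000
Step 5: max=464089/90000, min=38970691/7776000, spread=5632993/38880000
Step 6: max=3465097/675000, min=2347857209/466560000, spread=236089187/2332800000
Step 7: max=1659613459/324000000, min=141354374731/27993600000, spread=10181140633/139968000000
Step 8: max=99372777431/19440000000, min=8497806344129/1679616000000, spread=440008129547/8398080000000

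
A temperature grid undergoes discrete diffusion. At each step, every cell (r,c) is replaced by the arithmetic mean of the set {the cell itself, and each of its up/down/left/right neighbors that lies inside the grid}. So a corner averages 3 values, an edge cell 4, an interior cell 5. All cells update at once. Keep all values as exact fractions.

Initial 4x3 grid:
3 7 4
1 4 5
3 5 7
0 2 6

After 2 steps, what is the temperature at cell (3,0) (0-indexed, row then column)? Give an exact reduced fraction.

Answer: 43/18

Derivation:
Step 1: cell (3,0) = 5/3
Step 2: cell (3,0) = 43/18
Full grid after step 2:
  131/36 179/40 89/18
  49/15 417/100 1229/240
  163/60 397/100 399/80
  43/18 847/240 14/3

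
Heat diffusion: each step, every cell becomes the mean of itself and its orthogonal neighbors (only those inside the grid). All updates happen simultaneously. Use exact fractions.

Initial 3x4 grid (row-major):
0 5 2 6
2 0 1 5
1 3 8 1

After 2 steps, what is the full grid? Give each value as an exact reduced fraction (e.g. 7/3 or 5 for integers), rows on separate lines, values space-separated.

Answer: 29/18 587/240 767/240 133/36
437/240 109/50 77/25 309/80
23/12 209/80 847/240 67/18

Derivation:
After step 1:
  7/3 7/4 7/2 13/3
  3/4 11/5 16/5 13/4
  2 3 13/4 14/3
After step 2:
  29/18 587/240 767/240 133/36
  437/240 109/50 77/25 309/80
  23/12 209/80 847/240 67/18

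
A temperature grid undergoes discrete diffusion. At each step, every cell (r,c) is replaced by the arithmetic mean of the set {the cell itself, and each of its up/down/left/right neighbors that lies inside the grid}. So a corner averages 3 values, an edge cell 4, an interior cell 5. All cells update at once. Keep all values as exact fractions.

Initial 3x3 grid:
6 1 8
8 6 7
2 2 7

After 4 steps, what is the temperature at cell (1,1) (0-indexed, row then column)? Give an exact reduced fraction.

Step 1: cell (1,1) = 24/5
Step 2: cell (1,1) = 134/25
Step 3: cell (1,1) = 1912/375
Step 4: cell (1,1) = 29366/5625
Full grid after step 4:
  222527/43200 4551527/864000 713131/129600
  79313/16000 29366/5625 1158913/216000
  23503/4800 4326527/864000 684931/129600

Answer: 29366/5625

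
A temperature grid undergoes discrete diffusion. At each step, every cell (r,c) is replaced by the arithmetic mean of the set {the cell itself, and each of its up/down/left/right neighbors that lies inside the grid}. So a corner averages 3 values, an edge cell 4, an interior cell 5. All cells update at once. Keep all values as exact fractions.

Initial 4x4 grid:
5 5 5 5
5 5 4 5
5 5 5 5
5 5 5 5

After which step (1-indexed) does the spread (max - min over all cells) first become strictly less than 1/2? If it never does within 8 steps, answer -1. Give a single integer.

Answer: 1

Derivation:
Step 1: max=5, min=19/4, spread=1/4
  -> spread < 1/2 first at step 1
Step 2: max=5, min=239/50, spread=11/50
Step 3: max=5, min=11633/2400, spread=367/2400
Step 4: max=2987/600, min=52429/10800, spread=1337/10800
Step 5: max=89531/18000, min=1578331/324000, spread=33227/324000
Step 6: max=535951/108000, min=47385673/9720000, spread=849917/9720000
Step 7: max=8031467/1620000, min=1424285653/291600000, spread=21378407/291600000
Step 8: max=2406311657/486000000, min=42773537629/8748000000, spread=540072197/8748000000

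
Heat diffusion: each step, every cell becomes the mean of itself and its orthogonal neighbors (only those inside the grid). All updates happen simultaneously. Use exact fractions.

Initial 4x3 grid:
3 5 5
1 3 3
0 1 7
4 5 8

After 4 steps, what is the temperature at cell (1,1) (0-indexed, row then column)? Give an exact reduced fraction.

Answer: 153707/45000

Derivation:
Step 1: cell (1,1) = 13/5
Step 2: cell (1,1) = 321/100
Step 3: cell (1,1) = 9757/3000
Step 4: cell (1,1) = 153707/45000
Full grid after step 4:
  64931/21600 730661/216000 248093/64800
  69119/24000 153707/45000 843821/216000
  220177/72000 645253/180000 909781/216000
  35803/10800 1688417/432000 142109/32400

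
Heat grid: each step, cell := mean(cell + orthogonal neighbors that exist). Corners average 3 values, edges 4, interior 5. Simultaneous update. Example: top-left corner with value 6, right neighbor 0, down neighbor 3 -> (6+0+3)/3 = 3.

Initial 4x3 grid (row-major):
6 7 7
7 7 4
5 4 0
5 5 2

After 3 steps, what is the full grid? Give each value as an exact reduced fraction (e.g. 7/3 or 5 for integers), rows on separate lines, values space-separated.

Answer: 13573/2160 17359/2880 4021/720
209/36 6443/1200 29/6
76/15 107/24 173/45
1657/360 2867/720 919/270

Derivation:
After step 1:
  20/3 27/4 6
  25/4 29/5 9/2
  21/4 21/5 5/2
  5 4 7/3
After step 2:
  59/9 1513/240 23/4
  719/120 11/2 47/10
  207/40 87/20 203/60
  19/4 233/60 53/18
After step 3:
  13573/2160 17359/2880 4021/720
  209/36 6443/1200 29/6
  76/15 107/24 173/45
  1657/360 2867/720 919/270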